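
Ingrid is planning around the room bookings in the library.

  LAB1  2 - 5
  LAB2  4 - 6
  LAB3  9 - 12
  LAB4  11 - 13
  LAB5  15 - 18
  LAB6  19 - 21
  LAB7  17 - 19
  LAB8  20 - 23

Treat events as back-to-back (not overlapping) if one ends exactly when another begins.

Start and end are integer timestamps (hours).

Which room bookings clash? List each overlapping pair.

LAB1 & LAB2, LAB3 & LAB4, LAB5 & LAB7, LAB6 & LAB8

Sorted by start: LAB1, LAB2, LAB3, LAB4, LAB5, LAB7, LAB6, LAB8.
LAB2 starts before LAB1 ends → LAB1 and LAB2 overlap.
LAB3 starts after LAB1 ends, so LAB1 has no further overlaps.
LAB3 starts after LAB2 ends, so LAB2 has no further overlaps.
LAB4 starts before LAB3 ends → LAB3 and LAB4 overlap.
LAB5 starts after LAB3 ends, so LAB3 has no further overlaps.
LAB5 starts after LAB4 ends, so LAB4 has no further overlaps.
LAB7 starts before LAB5 ends → LAB5 and LAB7 overlap.
LAB6 starts after LAB5 ends, so LAB5 has no further overlaps.
LAB6 starts exactly when LAB7 ends (back-to-back, no overlap), so LAB7 has no further overlaps.
LAB8 starts before LAB6 ends → LAB6 and LAB8 overlap.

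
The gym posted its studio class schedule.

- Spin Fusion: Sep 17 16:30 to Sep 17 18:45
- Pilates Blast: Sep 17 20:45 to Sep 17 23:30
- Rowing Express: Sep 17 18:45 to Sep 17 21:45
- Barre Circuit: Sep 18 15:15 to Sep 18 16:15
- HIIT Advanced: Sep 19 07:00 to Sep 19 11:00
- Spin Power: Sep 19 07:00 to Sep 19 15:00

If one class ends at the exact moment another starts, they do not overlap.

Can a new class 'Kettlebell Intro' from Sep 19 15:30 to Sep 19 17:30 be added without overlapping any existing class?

Spin Fusion: ends Sep 17 18:45 at or before Kettlebell Intro starts Sep 19 15:30 → clear.
Rowing Express: ends Sep 17 21:45 at or before Kettlebell Intro starts Sep 19 15:30 → clear.
Pilates Blast: ends Sep 17 23:30 at or before Kettlebell Intro starts Sep 19 15:30 → clear.
Barre Circuit: ends Sep 18 16:15 at or before Kettlebell Intro starts Sep 19 15:30 → clear.
HIIT Advanced: ends Sep 19 11:00 at or before Kettlebell Intro starts Sep 19 15:30 → clear.
Spin Power: ends Sep 19 15:00 at or before Kettlebell Intro starts Sep 19 15:30 → clear.

Yes — the slot is free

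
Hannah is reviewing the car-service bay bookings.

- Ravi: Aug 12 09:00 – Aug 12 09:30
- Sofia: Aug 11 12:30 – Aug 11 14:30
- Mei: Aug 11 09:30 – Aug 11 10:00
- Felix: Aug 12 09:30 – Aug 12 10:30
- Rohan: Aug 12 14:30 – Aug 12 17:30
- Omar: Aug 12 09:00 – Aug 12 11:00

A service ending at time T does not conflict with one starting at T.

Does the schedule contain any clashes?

Yes

Two intervals overlap when each starts before the other ends.
Sorted by start: Mei, Sofia, Omar, Ravi, Felix, Rohan.
Sofia starts after Mei ends, so nothing later overlaps Mei either.
Omar starts after Sofia ends, so nothing later overlaps Sofia either.
Ravi starts before Omar ends → Omar and Ravi overlap.
That's a conflict, so the schedule is not conflict-free.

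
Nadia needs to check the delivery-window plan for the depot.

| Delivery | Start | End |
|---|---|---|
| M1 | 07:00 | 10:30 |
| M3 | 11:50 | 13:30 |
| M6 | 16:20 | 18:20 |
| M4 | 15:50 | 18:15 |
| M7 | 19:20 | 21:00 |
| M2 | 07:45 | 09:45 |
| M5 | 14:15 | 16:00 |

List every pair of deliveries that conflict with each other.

Two intervals overlap when each starts before the other ends.
Sorted by start: M1, M2, M3, M5, M4, M6, M7.
M2 starts before M1 ends → M1 and M2 overlap.
M3 starts after M1 ends; M1 is clear from here.
M3 starts after M2 ends; M2 is clear from here.
M5 starts after M3 ends; M3 is clear from here.
M4 starts before M5 ends → M5 and M4 overlap.
M6 starts after M5 ends; M5 is clear from here.
M6 starts before M4 ends → M4 and M6 overlap.
M7 starts after M4 ends.
M7 starts after M6 ends.

M1 & M2, M4 & M5, M4 & M6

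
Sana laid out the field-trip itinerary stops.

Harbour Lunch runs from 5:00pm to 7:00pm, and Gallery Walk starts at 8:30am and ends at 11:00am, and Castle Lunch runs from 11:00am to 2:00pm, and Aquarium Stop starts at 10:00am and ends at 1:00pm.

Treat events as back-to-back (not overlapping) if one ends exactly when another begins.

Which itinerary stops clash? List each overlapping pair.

Sorted by start: Gallery Walk, Aquarium Stop, Castle Lunch, Harbour Lunch.
Aquarium Stop starts before Gallery Walk ends → Gallery Walk and Aquarium Stop overlap.
Castle Lunch starts exactly when Gallery Walk ends (back-to-back, no overlap), so Gallery Walk has no further overlaps.
Castle Lunch starts before Aquarium Stop ends → Aquarium Stop and Castle Lunch overlap.
Harbour Lunch starts after Aquarium Stop ends.
Harbour Lunch starts after Castle Lunch ends.

Aquarium Stop & Castle Lunch, Aquarium Stop & Gallery Walk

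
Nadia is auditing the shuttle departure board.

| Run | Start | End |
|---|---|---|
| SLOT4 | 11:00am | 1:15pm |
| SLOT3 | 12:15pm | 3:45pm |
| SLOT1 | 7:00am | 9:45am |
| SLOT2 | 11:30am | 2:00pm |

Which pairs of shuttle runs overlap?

SLOT2 & SLOT3, SLOT2 & SLOT4, SLOT3 & SLOT4

Two intervals overlap when each starts before the other ends.
Sorted by start: SLOT1, SLOT4, SLOT2, SLOT3.
SLOT4 starts after SLOT1 ends, so nothing later overlaps SLOT1 either.
SLOT2 starts before SLOT4 ends → SLOT4 and SLOT2 overlap.
SLOT3 starts before SLOT4 ends → SLOT4 and SLOT3 overlap.
SLOT3 starts before SLOT2 ends → SLOT2 and SLOT3 overlap.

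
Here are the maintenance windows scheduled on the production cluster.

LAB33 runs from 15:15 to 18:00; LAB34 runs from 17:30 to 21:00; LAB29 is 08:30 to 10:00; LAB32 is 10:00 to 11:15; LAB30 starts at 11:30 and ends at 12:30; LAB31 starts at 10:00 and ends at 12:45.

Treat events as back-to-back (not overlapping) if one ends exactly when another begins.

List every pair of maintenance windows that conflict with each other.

LAB30 & LAB31, LAB31 & LAB32, LAB33 & LAB34

Sorted by start: LAB29, LAB31, LAB32, LAB30, LAB33, LAB34.
LAB31 starts exactly when LAB29 ends (back-to-back, no overlap); LAB29 is clear from here.
LAB32 starts before LAB31 ends → LAB31 and LAB32 overlap.
LAB30 starts before LAB31 ends → LAB31 and LAB30 overlap.
LAB33 starts after LAB31 ends; LAB31 is clear from here.
LAB30 starts after LAB32 ends; LAB32 is clear from here.
LAB33 starts after LAB30 ends; LAB30 is clear from here.
LAB34 starts before LAB33 ends → LAB33 and LAB34 overlap.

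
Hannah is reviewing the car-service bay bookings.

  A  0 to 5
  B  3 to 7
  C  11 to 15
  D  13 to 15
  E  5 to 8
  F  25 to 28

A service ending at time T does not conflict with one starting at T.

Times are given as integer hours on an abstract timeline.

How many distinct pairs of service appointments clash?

Sorted by start: A, B, E, C, D, F.
B starts before A ends → A and B overlap.
E starts exactly when A ends (back-to-back, no overlap), so nothing later overlaps A either.
E starts before B ends → B and E overlap.
C starts after B ends, so nothing later overlaps B either.
C starts after E ends, so nothing later overlaps E either.
D starts before C ends → C and D overlap.
F starts after C ends.
F starts after D ends.
Overlapping pairs: A & B, B & E, C & D — 3 in total.

3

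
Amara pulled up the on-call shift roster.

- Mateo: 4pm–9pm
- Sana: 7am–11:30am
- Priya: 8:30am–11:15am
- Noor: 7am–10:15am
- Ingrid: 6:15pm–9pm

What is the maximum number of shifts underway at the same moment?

Sort all start/end points and keep a running count:
7am start Noor → 1
7am start Sana → 2
8:30am start Priya → 3
10:15am end Noor → 2
11:15am end Priya → 1
11:30am end Sana → 0
4pm start Mateo → 1
6:15pm start Ingrid → 2
9pm end Ingrid → 1
9pm end Mateo → 0
Peak is 3, at 8:30am (Noor, Priya, Sana).

3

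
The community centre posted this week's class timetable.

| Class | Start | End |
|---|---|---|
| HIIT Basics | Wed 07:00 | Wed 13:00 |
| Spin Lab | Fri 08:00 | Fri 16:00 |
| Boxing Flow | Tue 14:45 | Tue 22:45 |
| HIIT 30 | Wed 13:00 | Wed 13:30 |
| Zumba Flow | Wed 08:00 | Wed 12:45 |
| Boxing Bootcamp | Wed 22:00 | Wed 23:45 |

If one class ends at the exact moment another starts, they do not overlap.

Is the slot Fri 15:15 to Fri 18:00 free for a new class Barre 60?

Boxing Flow: ends Tue 22:45 at or before Barre 60 starts Fri 15:15 → clear.
HIIT Basics: ends Wed 13:00 at or before Barre 60 starts Fri 15:15 → clear.
Zumba Flow: ends Wed 12:45 at or before Barre 60 starts Fri 15:15 → clear.
HIIT 30: ends Wed 13:30 at or before Barre 60 starts Fri 15:15 → clear.
Boxing Bootcamp: ends Wed 23:45 at or before Barre 60 starts Fri 15:15 → clear.
Spin Lab: starts Fri 08:00 before Barre 60 ends Fri 18:00, and ends Fri 16:00 after Barre 60 starts Fri 15:15 → overlap.
Barre 60 overlaps Spin Lab.

No — it overlaps Spin Lab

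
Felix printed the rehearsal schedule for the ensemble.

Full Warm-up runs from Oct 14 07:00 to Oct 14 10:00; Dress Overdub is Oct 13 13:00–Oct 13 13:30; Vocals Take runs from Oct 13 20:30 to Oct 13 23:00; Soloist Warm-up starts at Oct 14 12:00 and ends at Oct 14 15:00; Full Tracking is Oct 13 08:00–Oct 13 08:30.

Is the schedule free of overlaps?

Yes

Sorted by start: Full Tracking, Dress Overdub, Vocals Take, Full Warm-up, Soloist Warm-up.
Dress Overdub starts after Full Tracking ends — done with Full Tracking.
Vocals Take starts after Dress Overdub ends — done with Dress Overdub.
Full Warm-up starts after Vocals Take ends — done with Vocals Take.
Soloist Warm-up starts after Full Warm-up ends.
Every pair is clear; the schedule has no overlaps.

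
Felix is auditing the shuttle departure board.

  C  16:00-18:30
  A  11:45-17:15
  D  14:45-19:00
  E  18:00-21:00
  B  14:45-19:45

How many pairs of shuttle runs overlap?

9

Sorted by start: A, B, D, C, E.
B starts before A ends → A and B overlap.
D starts before A ends → A and D overlap.
C starts before A ends → A and C overlap.
E starts after A ends.
D starts before B ends → B and D overlap.
C starts before B ends → B and C overlap.
E starts before B ends → B and E overlap.
C starts before D ends → D and C overlap.
E starts before D ends → D and E overlap.
E starts before C ends → C and E overlap.
Overlapping pairs: A & B, A & C, A & D, B & C, B & D, B & E, C & D, C & E, D & E — 9 in total.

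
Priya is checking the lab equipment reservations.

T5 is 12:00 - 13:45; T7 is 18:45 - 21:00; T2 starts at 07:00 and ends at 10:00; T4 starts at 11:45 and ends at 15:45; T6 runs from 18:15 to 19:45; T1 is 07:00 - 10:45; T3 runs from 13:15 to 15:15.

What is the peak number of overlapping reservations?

3

Sweep the timeline, counting +1 at each start and −1 at each end (ends before starts at a tie):
07:00 start T1 → 1
07:00 start T2 → 2
10:00 end T2 → 1
10:45 end T1 → 0
11:45 start T4 → 1
12:00 start T5 → 2
13:15 start T3 → 3
13:45 end T5 → 2
15:15 end T3 → 1
15:45 end T4 → 0
18:15 start T6 → 1
18:45 start T7 → 2
19:45 end T6 → 1
21:00 end T7 → 0
Peak is 3, at 13:15 (T3, T4, T5).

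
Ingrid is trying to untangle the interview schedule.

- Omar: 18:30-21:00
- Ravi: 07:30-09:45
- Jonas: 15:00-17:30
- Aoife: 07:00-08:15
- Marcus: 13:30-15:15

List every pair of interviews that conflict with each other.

Sorted by start: Aoife, Ravi, Marcus, Jonas, Omar.
Ravi starts before Aoife ends → Aoife and Ravi overlap.
Marcus starts after Aoife ends, so Aoife has no further overlaps.
Marcus starts after Ravi ends, so Ravi has no further overlaps.
Jonas starts before Marcus ends → Marcus and Jonas overlap.
Omar starts after Marcus ends.
Omar starts after Jonas ends.

Aoife & Ravi, Jonas & Marcus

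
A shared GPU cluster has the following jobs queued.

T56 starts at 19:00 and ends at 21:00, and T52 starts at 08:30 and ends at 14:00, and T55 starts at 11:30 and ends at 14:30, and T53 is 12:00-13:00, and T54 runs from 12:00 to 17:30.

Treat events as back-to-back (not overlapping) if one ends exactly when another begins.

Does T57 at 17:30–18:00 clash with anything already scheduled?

T52: ends 14:00 at or before T57 starts 17:30 → clear.
T55: ends 14:30 at or before T57 starts 17:30 → clear.
T53: ends 13:00 at or before T57 starts 17:30 → clear.
T54: ends 17:30 at or before T57 starts 17:30 → clear.
T56: starts 19:00 at or after T57 ends 18:00 → clear.

No — it doesn't clash with anything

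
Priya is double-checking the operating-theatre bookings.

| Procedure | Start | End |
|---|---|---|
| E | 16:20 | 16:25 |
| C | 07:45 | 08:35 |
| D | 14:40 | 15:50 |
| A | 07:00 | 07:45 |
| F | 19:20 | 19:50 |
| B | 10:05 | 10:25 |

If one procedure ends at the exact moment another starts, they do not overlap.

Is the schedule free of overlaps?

Sorted by start: A, C, B, D, E, F.
C starts exactly when A ends (back-to-back, no overlap); A is clear from here.
B starts after C ends; C is clear from here.
D starts after B ends; B is clear from here.
E starts after D ends; D is clear from here.
F starts after E ends.
Every pair is clear; the schedule has no overlaps.

Yes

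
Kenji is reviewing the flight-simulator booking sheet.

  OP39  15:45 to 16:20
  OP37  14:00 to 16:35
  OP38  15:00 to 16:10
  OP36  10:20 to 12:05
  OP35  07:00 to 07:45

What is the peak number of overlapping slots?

3

Sweep the timeline, counting +1 at each start and −1 at each end (ends before starts at a tie):
07:00 start OP35 → 1
07:45 end OP35 → 0
10:20 start OP36 → 1
12:05 end OP36 → 0
14:00 start OP37 → 1
15:00 start OP38 → 2
15:45 start OP39 → 3
16:10 end OP38 → 2
16:20 end OP39 → 1
16:35 end OP37 → 0
Peak is 3, at 15:45 (OP37, OP38, OP39).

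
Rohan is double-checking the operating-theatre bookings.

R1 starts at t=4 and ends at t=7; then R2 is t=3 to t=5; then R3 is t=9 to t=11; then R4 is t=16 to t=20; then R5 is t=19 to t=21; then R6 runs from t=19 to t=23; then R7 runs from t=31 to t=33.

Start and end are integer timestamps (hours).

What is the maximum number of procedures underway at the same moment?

Sort all start/end points and keep a running count:
t=3 start R2 → 1
t=4 start R1 → 2
t=5 end R2 → 1
t=7 end R1 → 0
t=9 start R3 → 1
t=11 end R3 → 0
t=16 start R4 → 1
t=19 start R5 → 2
t=19 start R6 → 3
t=20 end R4 → 2
t=21 end R5 → 1
t=23 end R6 → 0
t=31 start R7 → 1
t=33 end R7 → 0
Peak is 3, at t=19 (R4, R5, R6).

3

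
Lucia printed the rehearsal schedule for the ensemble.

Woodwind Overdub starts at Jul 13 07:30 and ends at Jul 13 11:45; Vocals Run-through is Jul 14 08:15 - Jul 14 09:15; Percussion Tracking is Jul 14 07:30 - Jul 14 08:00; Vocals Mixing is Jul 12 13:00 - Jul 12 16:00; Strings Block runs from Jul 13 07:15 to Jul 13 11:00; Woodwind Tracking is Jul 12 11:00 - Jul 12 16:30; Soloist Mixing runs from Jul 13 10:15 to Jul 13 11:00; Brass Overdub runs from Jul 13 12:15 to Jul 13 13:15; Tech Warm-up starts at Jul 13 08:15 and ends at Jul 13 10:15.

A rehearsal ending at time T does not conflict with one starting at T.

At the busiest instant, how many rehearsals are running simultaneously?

Walk through starts and ends in time order (an end at T is processed before a start at T):
Jul 12 11:00 start Woodwind Tracking → 1
Jul 12 13:00 start Vocals Mixing → 2
Jul 12 16:00 end Vocals Mixing → 1
Jul 12 16:30 end Woodwind Tracking → 0
Jul 13 07:15 start Strings Block → 1
Jul 13 07:30 start Woodwind Overdub → 2
Jul 13 08:15 start Tech Warm-up → 3
Jul 13 10:15 end Tech Warm-up → 2
Jul 13 10:15 start Soloist Mixing → 3
Jul 13 11:00 end Soloist Mixing → 2
Jul 13 11:00 end Strings Block → 1
Jul 13 11:45 end Woodwind Overdub → 0
Jul 13 12:15 start Brass Overdub → 1
Jul 13 13:15 end Brass Overdub → 0
Jul 14 07:30 start Percussion Tracking → 1
Jul 14 08:00 end Percussion Tracking → 0
Jul 14 08:15 start Vocals Run-through → 1
Jul 14 09:15 end Vocals Run-through → 0
Peak is 3, at Jul 13 08:15 (Strings Block, Tech Warm-up, Woodwind Overdub).

3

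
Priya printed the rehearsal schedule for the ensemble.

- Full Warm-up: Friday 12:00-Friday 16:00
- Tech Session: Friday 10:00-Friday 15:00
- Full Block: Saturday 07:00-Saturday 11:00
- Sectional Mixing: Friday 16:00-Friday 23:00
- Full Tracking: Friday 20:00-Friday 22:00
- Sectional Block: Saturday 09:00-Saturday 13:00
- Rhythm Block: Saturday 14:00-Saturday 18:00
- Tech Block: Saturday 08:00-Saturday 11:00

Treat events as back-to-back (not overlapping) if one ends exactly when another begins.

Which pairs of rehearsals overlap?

Check each pair: they overlap iff neither finishes before the other starts.
Sorted by start: Tech Session, Full Warm-up, Sectional Mixing, Full Tracking, Full Block, Tech Block, Sectional Block, Rhythm Block.
Full Warm-up starts before Tech Session ends → Tech Session and Full Warm-up overlap.
Sectional Mixing starts after Tech Session ends; Tech Session is clear from here.
Sectional Mixing starts exactly when Full Warm-up ends (back-to-back, no overlap); Full Warm-up is clear from here.
Full Tracking starts before Sectional Mixing ends → Sectional Mixing and Full Tracking overlap.
Full Block starts after Sectional Mixing ends; Sectional Mixing is clear from here.
Full Block starts after Full Tracking ends; Full Tracking is clear from here.
Tech Block starts before Full Block ends → Full Block and Tech Block overlap.
Sectional Block starts before Full Block ends → Full Block and Sectional Block overlap.
Rhythm Block starts after Full Block ends.
Sectional Block starts before Tech Block ends → Tech Block and Sectional Block overlap.
Rhythm Block starts after Tech Block ends.
Rhythm Block starts after Sectional Block ends.

Full Block & Sectional Block, Full Block & Tech Block, Full Tracking & Sectional Mixing, Full Warm-up & Tech Session, Sectional Block & Tech Block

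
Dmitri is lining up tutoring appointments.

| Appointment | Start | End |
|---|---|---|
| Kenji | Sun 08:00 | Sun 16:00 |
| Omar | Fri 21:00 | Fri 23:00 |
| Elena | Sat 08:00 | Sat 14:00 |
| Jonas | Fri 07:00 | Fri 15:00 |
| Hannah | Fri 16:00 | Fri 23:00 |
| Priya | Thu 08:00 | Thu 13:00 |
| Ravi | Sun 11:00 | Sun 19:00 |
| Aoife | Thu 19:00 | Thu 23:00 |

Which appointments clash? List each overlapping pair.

Hannah & Omar, Kenji & Ravi

Sorted by start: Priya, Aoife, Jonas, Hannah, Omar, Elena, Kenji, Ravi.
Aoife starts after Priya ends; Priya is clear from here.
Jonas starts after Aoife ends; Aoife is clear from here.
Hannah starts after Jonas ends; Jonas is clear from here.
Omar starts before Hannah ends → Hannah and Omar overlap.
Elena starts after Hannah ends; Hannah is clear from here.
Elena starts after Omar ends; Omar is clear from here.
Kenji starts after Elena ends; Elena is clear from here.
Ravi starts before Kenji ends → Kenji and Ravi overlap.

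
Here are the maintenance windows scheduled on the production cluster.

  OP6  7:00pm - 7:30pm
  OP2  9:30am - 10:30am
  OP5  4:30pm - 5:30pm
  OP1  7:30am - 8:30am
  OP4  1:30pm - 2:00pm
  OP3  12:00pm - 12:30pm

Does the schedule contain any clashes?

Sorted by start: OP1, OP2, OP3, OP4, OP5, OP6.
OP2 starts after OP1 ends, so nothing later overlaps OP1 either.
OP3 starts after OP2 ends, so nothing later overlaps OP2 either.
OP4 starts after OP3 ends, so nothing later overlaps OP3 either.
OP5 starts after OP4 ends, so nothing later overlaps OP4 either.
OP6 starts after OP5 ends.
Every pair is clear; the schedule has no overlaps.

No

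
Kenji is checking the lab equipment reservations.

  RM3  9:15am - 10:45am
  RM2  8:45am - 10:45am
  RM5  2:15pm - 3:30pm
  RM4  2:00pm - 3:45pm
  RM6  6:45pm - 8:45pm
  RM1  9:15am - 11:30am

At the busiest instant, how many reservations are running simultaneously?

Sweep the timeline, counting +1 at each start and −1 at each end (ends before starts at a tie):
8:45am start RM2 → 1
9:15am start RM1 → 2
9:15am start RM3 → 3
10:45am end RM2 → 2
10:45am end RM3 → 1
11:30am end RM1 → 0
2:00pm start RM4 → 1
2:15pm start RM5 → 2
3:30pm end RM5 → 1
3:45pm end RM4 → 0
6:45pm start RM6 → 1
8:45pm end RM6 → 0
Peak is 3, at 9:15am (RM1, RM2, RM3).

3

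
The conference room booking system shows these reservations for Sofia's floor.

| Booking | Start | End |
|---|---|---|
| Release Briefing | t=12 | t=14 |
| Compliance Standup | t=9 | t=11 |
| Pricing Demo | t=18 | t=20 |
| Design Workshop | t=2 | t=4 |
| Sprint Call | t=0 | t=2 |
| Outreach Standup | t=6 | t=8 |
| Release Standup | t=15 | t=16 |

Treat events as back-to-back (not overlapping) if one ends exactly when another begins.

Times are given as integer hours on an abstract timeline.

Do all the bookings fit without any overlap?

Sorted by start: Sprint Call, Design Workshop, Outreach Standup, Compliance Standup, Release Briefing, Release Standup, Pricing Demo.
Design Workshop starts exactly when Sprint Call ends (back-to-back, no overlap), so nothing later overlaps Sprint Call either.
Outreach Standup starts after Design Workshop ends, so nothing later overlaps Design Workshop either.
Compliance Standup starts after Outreach Standup ends, so nothing later overlaps Outreach Standup either.
Release Briefing starts after Compliance Standup ends, so nothing later overlaps Compliance Standup either.
Release Standup starts after Release Briefing ends, so nothing later overlaps Release Briefing either.
Pricing Demo starts after Release Standup ends.
Every pair is clear; the schedule has no overlaps.

Yes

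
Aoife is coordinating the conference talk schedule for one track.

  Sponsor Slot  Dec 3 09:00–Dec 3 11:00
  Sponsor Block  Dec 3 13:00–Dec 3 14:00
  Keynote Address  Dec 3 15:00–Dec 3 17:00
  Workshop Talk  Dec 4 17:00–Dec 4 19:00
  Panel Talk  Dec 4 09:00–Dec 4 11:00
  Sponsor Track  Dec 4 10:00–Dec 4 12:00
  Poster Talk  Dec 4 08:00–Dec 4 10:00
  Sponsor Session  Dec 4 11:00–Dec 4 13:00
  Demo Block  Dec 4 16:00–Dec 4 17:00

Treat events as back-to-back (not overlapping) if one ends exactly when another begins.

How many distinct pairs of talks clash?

3

Two intervals overlap when each starts before the other ends.
Sorted by start: Sponsor Slot, Sponsor Block, Keynote Address, Poster Talk, Panel Talk, Sponsor Track, Sponsor Session, Demo Block, Workshop Talk.
Sponsor Block starts after Sponsor Slot ends — done with Sponsor Slot.
Keynote Address starts after Sponsor Block ends — done with Sponsor Block.
Poster Talk starts after Keynote Address ends — done with Keynote Address.
Panel Talk starts before Poster Talk ends → Poster Talk and Panel Talk overlap.
Sponsor Track starts exactly when Poster Talk ends (back-to-back, no overlap) — done with Poster Talk.
Sponsor Track starts before Panel Talk ends → Panel Talk and Sponsor Track overlap.
Sponsor Session starts exactly when Panel Talk ends (back-to-back, no overlap) — done with Panel Talk.
Sponsor Session starts before Sponsor Track ends → Sponsor Track and Sponsor Session overlap.
Demo Block starts after Sponsor Track ends — done with Sponsor Track.
Demo Block starts after Sponsor Session ends — done with Sponsor Session.
Workshop Talk starts exactly when Demo Block ends (back-to-back, no overlap).
Overlapping pairs: Panel Talk & Poster Talk, Panel Talk & Sponsor Track, Sponsor Session & Sponsor Track — 3 in total.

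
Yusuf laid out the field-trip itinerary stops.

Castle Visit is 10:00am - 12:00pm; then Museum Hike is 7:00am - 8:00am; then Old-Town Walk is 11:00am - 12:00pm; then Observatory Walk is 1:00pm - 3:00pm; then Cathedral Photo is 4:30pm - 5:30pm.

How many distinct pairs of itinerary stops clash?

Two intervals overlap when each starts before the other ends.
Sorted by start: Museum Hike, Castle Visit, Old-Town Walk, Observatory Walk, Cathedral Photo.
Castle Visit starts after Museum Hike ends — done with Museum Hike.
Old-Town Walk starts before Castle Visit ends → Castle Visit and Old-Town Walk overlap.
Observatory Walk starts after Castle Visit ends — done with Castle Visit.
Observatory Walk starts after Old-Town Walk ends — done with Old-Town Walk.
Cathedral Photo starts after Observatory Walk ends.
Overlapping pairs: Castle Visit & Old-Town Walk — 1 in total.

1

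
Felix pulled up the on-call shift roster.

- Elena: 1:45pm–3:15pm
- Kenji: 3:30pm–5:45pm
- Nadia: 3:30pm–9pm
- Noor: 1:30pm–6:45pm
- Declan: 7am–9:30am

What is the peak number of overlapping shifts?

Sort all start/end points and keep a running count:
7am start Declan → 1
9:30am end Declan → 0
1:30pm start Noor → 1
1:45pm start Elena → 2
3:15pm end Elena → 1
3:30pm start Kenji → 2
3:30pm start Nadia → 3
5:45pm end Kenji → 2
6:45pm end Noor → 1
9pm end Nadia → 0
Peak is 3, at 3:30pm (Kenji, Nadia, Noor).

3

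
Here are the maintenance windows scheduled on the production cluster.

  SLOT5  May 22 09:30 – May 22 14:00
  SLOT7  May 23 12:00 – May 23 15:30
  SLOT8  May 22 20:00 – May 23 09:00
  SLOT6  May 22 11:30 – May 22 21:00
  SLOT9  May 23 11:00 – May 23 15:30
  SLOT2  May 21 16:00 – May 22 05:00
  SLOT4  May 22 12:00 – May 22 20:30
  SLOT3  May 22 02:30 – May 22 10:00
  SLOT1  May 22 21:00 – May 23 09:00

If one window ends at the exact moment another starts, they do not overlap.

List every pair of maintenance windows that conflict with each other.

Check each pair: they overlap iff neither finishes before the other starts.
Sorted by start: SLOT2, SLOT3, SLOT5, SLOT6, SLOT4, SLOT8, SLOT1, SLOT9, SLOT7.
SLOT3 starts before SLOT2 ends → SLOT2 and SLOT3 overlap.
SLOT5 starts after SLOT2 ends, so SLOT2 has no further overlaps.
SLOT5 starts before SLOT3 ends → SLOT3 and SLOT5 overlap.
SLOT6 starts after SLOT3 ends, so SLOT3 has no further overlaps.
SLOT6 starts before SLOT5 ends → SLOT5 and SLOT6 overlap.
SLOT4 starts before SLOT5 ends → SLOT5 and SLOT4 overlap.
SLOT8 starts after SLOT5 ends, so SLOT5 has no further overlaps.
SLOT4 starts before SLOT6 ends → SLOT6 and SLOT4 overlap.
SLOT8 starts before SLOT6 ends → SLOT6 and SLOT8 overlap.
SLOT1 starts exactly when SLOT6 ends (back-to-back, no overlap), so SLOT6 has no further overlaps.
SLOT8 starts before SLOT4 ends → SLOT4 and SLOT8 overlap.
SLOT1 starts after SLOT4 ends, so SLOT4 has no further overlaps.
SLOT1 starts before SLOT8 ends → SLOT8 and SLOT1 overlap.
SLOT9 starts after SLOT8 ends, so SLOT8 has no further overlaps.
SLOT9 starts after SLOT1 ends, so SLOT1 has no further overlaps.
SLOT7 starts before SLOT9 ends → SLOT9 and SLOT7 overlap.

SLOT1 & SLOT8, SLOT2 & SLOT3, SLOT3 & SLOT5, SLOT4 & SLOT5, SLOT4 & SLOT6, SLOT4 & SLOT8, SLOT5 & SLOT6, SLOT6 & SLOT8, SLOT7 & SLOT9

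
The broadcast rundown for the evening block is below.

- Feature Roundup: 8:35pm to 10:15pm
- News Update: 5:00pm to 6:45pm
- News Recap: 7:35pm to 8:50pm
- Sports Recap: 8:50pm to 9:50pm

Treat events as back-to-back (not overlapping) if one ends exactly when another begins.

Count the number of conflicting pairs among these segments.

Two intervals overlap when each starts before the other ends.
Sorted by start: News Update, News Recap, Feature Roundup, Sports Recap.
News Recap starts after News Update ends; News Update is clear from here.
Feature Roundup starts before News Recap ends → News Recap and Feature Roundup overlap.
Sports Recap starts exactly when News Recap ends (back-to-back, no overlap).
Sports Recap starts before Feature Roundup ends → Feature Roundup and Sports Recap overlap.
Overlapping pairs: Feature Roundup & News Recap, Feature Roundup & Sports Recap — 2 in total.

2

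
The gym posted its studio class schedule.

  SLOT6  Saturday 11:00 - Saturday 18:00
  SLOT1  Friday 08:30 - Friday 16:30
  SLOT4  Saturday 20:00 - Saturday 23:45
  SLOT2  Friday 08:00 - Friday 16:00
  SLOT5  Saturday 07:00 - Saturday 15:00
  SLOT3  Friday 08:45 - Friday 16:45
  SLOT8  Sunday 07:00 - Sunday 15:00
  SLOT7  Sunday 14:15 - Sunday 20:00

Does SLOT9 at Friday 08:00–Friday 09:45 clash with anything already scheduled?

Yes — it overlaps SLOT1, SLOT2, SLOT3

SLOT2: starts Friday 08:00 before SLOT9 ends Friday 09:45, and ends Friday 16:00 after SLOT9 starts Friday 08:00 → overlap.
SLOT1: starts Friday 08:30 before SLOT9 ends Friday 09:45, and ends Friday 16:30 after SLOT9 starts Friday 08:00 → overlap.
SLOT3: starts Friday 08:45 before SLOT9 ends Friday 09:45, and ends Friday 16:45 after SLOT9 starts Friday 08:00 → overlap.
SLOT5: starts Saturday 07:00 at or after SLOT9 ends Friday 09:45 → clear.
SLOT6: starts Saturday 11:00 at or after SLOT9 ends Friday 09:45 → clear.
SLOT4: starts Saturday 20:00 at or after SLOT9 ends Friday 09:45 → clear.
SLOT8: starts Sunday 07:00 at or after SLOT9 ends Friday 09:45 → clear.
SLOT7: starts Sunday 14:15 at or after SLOT9 ends Friday 09:45 → clear.
SLOT9 overlaps SLOT1, SLOT2, SLOT3.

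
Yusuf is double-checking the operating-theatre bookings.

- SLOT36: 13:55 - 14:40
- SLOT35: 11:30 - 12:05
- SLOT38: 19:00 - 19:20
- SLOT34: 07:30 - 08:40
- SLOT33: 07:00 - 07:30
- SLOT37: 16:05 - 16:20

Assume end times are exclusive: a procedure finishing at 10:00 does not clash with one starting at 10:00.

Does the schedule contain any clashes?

No

Sorted by start: SLOT33, SLOT34, SLOT35, SLOT36, SLOT37, SLOT38.
SLOT34 starts exactly when SLOT33 ends (back-to-back, no overlap), so nothing later overlaps SLOT33 either.
SLOT35 starts after SLOT34 ends, so nothing later overlaps SLOT34 either.
SLOT36 starts after SLOT35 ends, so nothing later overlaps SLOT35 either.
SLOT37 starts after SLOT36 ends, so nothing later overlaps SLOT36 either.
SLOT38 starts after SLOT37 ends.
Every pair is clear; the schedule has no overlaps.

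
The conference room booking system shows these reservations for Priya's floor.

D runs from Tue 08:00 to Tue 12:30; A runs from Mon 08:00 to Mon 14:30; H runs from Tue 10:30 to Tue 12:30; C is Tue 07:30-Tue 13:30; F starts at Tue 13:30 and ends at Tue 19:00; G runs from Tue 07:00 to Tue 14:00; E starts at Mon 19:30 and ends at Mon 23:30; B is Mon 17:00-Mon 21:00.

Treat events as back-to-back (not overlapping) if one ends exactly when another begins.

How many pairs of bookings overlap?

8

Sorted by start: A, B, E, G, C, D, H, F.
B starts after A ends — done with A.
E starts before B ends → B and E overlap.
G starts after B ends — done with B.
G starts after E ends — done with E.
C starts before G ends → G and C overlap.
D starts before G ends → G and D overlap.
H starts before G ends → G and H overlap.
F starts before G ends → G and F overlap.
D starts before C ends → C and D overlap.
H starts before C ends → C and H overlap.
F starts exactly when C ends (back-to-back, no overlap).
H starts before D ends → D and H overlap.
F starts after D ends.
F starts after H ends.
Overlapping pairs: B & E, C & D, C & G, C & H, D & G, D & H, F & G, G & H — 8 in total.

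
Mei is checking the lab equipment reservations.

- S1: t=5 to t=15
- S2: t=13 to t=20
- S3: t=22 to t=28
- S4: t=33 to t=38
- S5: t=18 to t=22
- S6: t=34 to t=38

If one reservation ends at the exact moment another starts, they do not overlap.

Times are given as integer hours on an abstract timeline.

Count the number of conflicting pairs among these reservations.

Sorted by start: S1, S2, S5, S3, S4, S6.
S2 starts before S1 ends → S1 and S2 overlap.
S5 starts after S1 ends, so nothing later overlaps S1 either.
S5 starts before S2 ends → S2 and S5 overlap.
S3 starts after S2 ends, so nothing later overlaps S2 either.
S3 starts exactly when S5 ends (back-to-back, no overlap), so nothing later overlaps S5 either.
S4 starts after S3 ends, so nothing later overlaps S3 either.
S6 starts before S4 ends → S4 and S6 overlap.
Overlapping pairs: S1 & S2, S2 & S5, S4 & S6 — 3 in total.

3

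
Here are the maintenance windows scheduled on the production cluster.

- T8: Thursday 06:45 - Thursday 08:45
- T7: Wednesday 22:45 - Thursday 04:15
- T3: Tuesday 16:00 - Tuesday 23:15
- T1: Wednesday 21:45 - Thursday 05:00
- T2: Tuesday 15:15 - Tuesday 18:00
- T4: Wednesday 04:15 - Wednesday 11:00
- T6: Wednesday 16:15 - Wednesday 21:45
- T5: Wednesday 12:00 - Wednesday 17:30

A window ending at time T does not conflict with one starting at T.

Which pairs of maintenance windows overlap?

T1 & T7, T2 & T3, T5 & T6

Sorted by start: T2, T3, T4, T5, T6, T1, T7, T8.
T3 starts before T2 ends → T2 and T3 overlap.
T4 starts after T2 ends; T2 is clear from here.
T4 starts after T3 ends; T3 is clear from here.
T5 starts after T4 ends; T4 is clear from here.
T6 starts before T5 ends → T5 and T6 overlap.
T1 starts after T5 ends; T5 is clear from here.
T1 starts exactly when T6 ends (back-to-back, no overlap); T6 is clear from here.
T7 starts before T1 ends → T1 and T7 overlap.
T8 starts after T1 ends.
T8 starts after T7 ends.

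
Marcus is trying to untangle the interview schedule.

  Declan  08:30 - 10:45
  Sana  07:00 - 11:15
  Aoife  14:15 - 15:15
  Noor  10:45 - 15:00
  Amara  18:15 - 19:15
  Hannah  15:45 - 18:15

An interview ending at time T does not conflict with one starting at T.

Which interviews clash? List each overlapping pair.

Aoife & Noor, Declan & Sana, Noor & Sana

Sorted by start: Sana, Declan, Noor, Aoife, Hannah, Amara.
Declan starts before Sana ends → Sana and Declan overlap.
Noor starts before Sana ends → Sana and Noor overlap.
Aoife starts after Sana ends, so Sana has no further overlaps.
Noor starts exactly when Declan ends (back-to-back, no overlap), so Declan has no further overlaps.
Aoife starts before Noor ends → Noor and Aoife overlap.
Hannah starts after Noor ends, so Noor has no further overlaps.
Hannah starts after Aoife ends, so Aoife has no further overlaps.
Amara starts exactly when Hannah ends (back-to-back, no overlap).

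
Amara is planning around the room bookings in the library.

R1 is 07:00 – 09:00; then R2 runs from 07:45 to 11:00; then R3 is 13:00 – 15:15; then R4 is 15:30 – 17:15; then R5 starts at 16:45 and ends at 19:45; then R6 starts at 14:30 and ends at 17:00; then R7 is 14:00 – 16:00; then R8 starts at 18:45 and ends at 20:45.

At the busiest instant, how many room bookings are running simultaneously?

3

Sort all start/end points and keep a running count:
07:00 start R1 → 1
07:45 start R2 → 2
09:00 end R1 → 1
11:00 end R2 → 0
13:00 start R3 → 1
14:00 start R7 → 2
14:30 start R6 → 3
15:15 end R3 → 2
15:30 start R4 → 3
16:00 end R7 → 2
16:45 start R5 → 3
17:00 end R6 → 2
17:15 end R4 → 1
18:45 start R8 → 2
19:45 end R5 → 1
20:45 end R8 → 0
Peak is 3, at 14:30 (R3, R6, R7).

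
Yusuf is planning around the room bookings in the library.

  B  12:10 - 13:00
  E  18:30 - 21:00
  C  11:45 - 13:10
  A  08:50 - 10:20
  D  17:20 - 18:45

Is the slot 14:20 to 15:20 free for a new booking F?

A: ends 10:20 at or before F starts 14:20 → clear.
C: ends 13:10 at or before F starts 14:20 → clear.
B: ends 13:00 at or before F starts 14:20 → clear.
D: starts 17:20 at or after F ends 15:20 → clear.
E: starts 18:30 at or after F ends 15:20 → clear.

Yes — the slot is free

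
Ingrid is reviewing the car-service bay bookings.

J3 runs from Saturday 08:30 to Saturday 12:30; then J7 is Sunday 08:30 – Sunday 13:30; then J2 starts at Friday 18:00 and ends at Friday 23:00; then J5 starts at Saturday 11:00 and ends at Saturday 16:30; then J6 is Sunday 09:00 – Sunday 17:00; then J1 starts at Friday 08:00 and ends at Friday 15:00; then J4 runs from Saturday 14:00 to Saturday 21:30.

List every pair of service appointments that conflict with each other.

J3 & J5, J4 & J5, J6 & J7

Sorted by start: J1, J2, J3, J5, J4, J7, J6.
J2 starts after J1 ends — done with J1.
J3 starts after J2 ends — done with J2.
J5 starts before J3 ends → J3 and J5 overlap.
J4 starts after J3 ends — done with J3.
J4 starts before J5 ends → J5 and J4 overlap.
J7 starts after J5 ends — done with J5.
J7 starts after J4 ends — done with J4.
J6 starts before J7 ends → J7 and J6 overlap.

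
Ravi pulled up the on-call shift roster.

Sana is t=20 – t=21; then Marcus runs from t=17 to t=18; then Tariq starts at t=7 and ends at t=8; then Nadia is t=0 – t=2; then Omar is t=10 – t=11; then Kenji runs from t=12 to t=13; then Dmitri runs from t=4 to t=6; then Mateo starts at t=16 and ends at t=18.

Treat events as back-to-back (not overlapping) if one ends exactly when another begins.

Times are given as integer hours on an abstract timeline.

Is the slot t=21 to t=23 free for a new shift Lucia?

Nadia: ends t=2 at or before Lucia starts t=21 → clear.
Dmitri: ends t=6 at or before Lucia starts t=21 → clear.
Tariq: ends t=8 at or before Lucia starts t=21 → clear.
Omar: ends t=11 at or before Lucia starts t=21 → clear.
Kenji: ends t=13 at or before Lucia starts t=21 → clear.
Mateo: ends t=18 at or before Lucia starts t=21 → clear.
Marcus: ends t=18 at or before Lucia starts t=21 → clear.
Sana: ends t=21 at or before Lucia starts t=21 → clear.

Yes — the slot is free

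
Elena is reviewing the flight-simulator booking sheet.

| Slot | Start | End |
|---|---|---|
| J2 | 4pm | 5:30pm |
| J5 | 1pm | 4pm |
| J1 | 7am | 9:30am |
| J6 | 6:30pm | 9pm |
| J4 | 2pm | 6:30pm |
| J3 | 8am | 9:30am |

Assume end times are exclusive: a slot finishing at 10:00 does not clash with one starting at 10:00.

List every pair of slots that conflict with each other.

Sorted by start: J1, J3, J5, J4, J2, J6.
J3 starts before J1 ends → J1 and J3 overlap.
J5 starts after J1 ends; J1 is clear from here.
J5 starts after J3 ends; J3 is clear from here.
J4 starts before J5 ends → J5 and J4 overlap.
J2 starts exactly when J5 ends (back-to-back, no overlap); J5 is clear from here.
J2 starts before J4 ends → J4 and J2 overlap.
J6 starts exactly when J4 ends (back-to-back, no overlap).
J6 starts after J2 ends.

J1 & J3, J2 & J4, J4 & J5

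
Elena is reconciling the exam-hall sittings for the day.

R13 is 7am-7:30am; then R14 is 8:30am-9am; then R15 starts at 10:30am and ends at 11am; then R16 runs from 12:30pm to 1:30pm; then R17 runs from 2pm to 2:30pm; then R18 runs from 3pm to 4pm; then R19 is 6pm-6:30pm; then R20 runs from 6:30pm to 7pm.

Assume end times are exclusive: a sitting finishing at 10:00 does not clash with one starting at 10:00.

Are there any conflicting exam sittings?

Sorted by start: R13, R14, R15, R16, R17, R18, R19, R20.
R14 starts after R13 ends, so nothing later overlaps R13 either.
R15 starts after R14 ends, so nothing later overlaps R14 either.
R16 starts after R15 ends, so nothing later overlaps R15 either.
R17 starts after R16 ends, so nothing later overlaps R16 either.
R18 starts after R17 ends, so nothing later overlaps R17 either.
R19 starts after R18 ends, so nothing later overlaps R18 either.
R20 starts exactly when R19 ends (back-to-back, no overlap).
Every pair is clear; the schedule has no overlaps.

No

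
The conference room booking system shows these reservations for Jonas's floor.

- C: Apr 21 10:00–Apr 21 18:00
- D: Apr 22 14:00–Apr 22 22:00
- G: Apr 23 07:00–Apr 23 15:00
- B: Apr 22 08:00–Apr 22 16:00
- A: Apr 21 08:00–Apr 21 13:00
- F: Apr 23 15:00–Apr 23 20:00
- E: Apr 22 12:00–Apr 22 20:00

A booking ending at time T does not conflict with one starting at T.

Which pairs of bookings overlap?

Sorted by start: A, C, B, E, D, G, F.
C starts before A ends → A and C overlap.
B starts after A ends, so nothing later overlaps A either.
B starts after C ends, so nothing later overlaps C either.
E starts before B ends → B and E overlap.
D starts before B ends → B and D overlap.
G starts after B ends, so nothing later overlaps B either.
D starts before E ends → E and D overlap.
G starts after E ends, so nothing later overlaps E either.
G starts after D ends, so nothing later overlaps D either.
F starts exactly when G ends (back-to-back, no overlap).

A & C, B & D, B & E, D & E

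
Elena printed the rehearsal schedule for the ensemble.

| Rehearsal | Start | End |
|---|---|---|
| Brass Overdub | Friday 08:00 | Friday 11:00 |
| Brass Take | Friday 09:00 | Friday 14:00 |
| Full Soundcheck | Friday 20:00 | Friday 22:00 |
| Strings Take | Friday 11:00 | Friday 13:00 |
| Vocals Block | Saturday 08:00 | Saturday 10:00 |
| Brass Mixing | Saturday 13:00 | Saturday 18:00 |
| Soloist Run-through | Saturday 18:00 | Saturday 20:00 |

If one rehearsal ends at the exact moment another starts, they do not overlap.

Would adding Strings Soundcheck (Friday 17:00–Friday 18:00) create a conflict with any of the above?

No — it doesn't clash with anything

Brass Overdub: ends Friday 11:00 at or before Strings Soundcheck starts Friday 17:00 → clear.
Brass Take: ends Friday 14:00 at or before Strings Soundcheck starts Friday 17:00 → clear.
Strings Take: ends Friday 13:00 at or before Strings Soundcheck starts Friday 17:00 → clear.
Full Soundcheck: starts Friday 20:00 at or after Strings Soundcheck ends Friday 18:00 → clear.
Vocals Block: starts Saturday 08:00 at or after Strings Soundcheck ends Friday 18:00 → clear.
Brass Mixing: starts Saturday 13:00 at or after Strings Soundcheck ends Friday 18:00 → clear.
Soloist Run-through: starts Saturday 18:00 at or after Strings Soundcheck ends Friday 18:00 → clear.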